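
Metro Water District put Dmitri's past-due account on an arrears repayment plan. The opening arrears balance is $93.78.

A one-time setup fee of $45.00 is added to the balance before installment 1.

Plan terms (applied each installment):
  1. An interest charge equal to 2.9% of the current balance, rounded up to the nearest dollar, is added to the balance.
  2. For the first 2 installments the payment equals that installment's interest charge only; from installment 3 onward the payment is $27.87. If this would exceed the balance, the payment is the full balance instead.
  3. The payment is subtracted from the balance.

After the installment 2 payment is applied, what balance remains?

$138.78

Installment 1: $138.78 +$5.00 interest = $143.78; pay $5.00 → $138.78
Installment 2: $138.78 +$5.00 interest = $143.78; pay $5.00 → $138.78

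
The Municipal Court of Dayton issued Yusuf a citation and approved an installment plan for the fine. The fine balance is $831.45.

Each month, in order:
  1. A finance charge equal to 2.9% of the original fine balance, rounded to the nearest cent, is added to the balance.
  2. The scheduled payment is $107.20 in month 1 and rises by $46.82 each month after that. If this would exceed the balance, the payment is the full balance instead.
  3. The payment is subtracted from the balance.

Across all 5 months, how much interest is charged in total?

Month 1: $831.45 +$24.11 interest = $855.56; pay $107.20 → $748.36
Month 2: $748.36 +$24.11 interest = $772.47; pay $154.02 → $618.45
Month 3: $618.45 +$24.11 interest = $642.56; pay $200.84 → $441.72
Month 4: $441.72 +$24.11 interest = $465.83; pay $247.66 → $218.17
Month 5: $218.17 +$24.11 interest = $242.28; pay $242.28 → $0.00
Total interest: $24.11 + $24.11 + $24.11 + $24.11 + $24.11 = $120.55

$120.55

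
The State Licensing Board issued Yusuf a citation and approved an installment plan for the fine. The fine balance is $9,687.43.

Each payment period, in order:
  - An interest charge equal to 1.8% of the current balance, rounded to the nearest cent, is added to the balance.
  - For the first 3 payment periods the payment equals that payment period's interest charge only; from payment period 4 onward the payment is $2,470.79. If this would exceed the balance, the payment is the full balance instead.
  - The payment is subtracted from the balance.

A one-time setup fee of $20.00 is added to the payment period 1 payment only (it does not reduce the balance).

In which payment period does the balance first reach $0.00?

8

Payment period 1: opening $9,687.43; interest $174.37 → $9,861.80; payment $174.37 (+ $20.00 fee); balance $9,687.43
Payment period 2: opening $9,687.43; interest $174.37 → $9,861.80; payment $174.37; balance $9,687.43
Payment period 3: opening $9,687.43; interest $174.37 → $9,861.80; payment $174.37; balance $9,687.43
Payment period 4: opening $9,687.43; interest $174.37 → $9,861.80; payment $2,470.79; balance $7,391.01
Payment period 5: opening $7,391.01; interest $133.04 → $7,524.05; payment $2,470.79; balance $5,053.26
Payment period 6: opening $5,053.26; interest $90.96 → $5,144.22; payment $2,470.79; balance $2,673.43
Payment period 7: opening $2,673.43; interest $48.12 → $2,721.55; payment $2,470.79; balance $250.76
Payment period 8: opening $250.76; interest $4.51 → $255.27; payment $255.27; balance $0.00
Balance reaches $0.00 in payment period 8.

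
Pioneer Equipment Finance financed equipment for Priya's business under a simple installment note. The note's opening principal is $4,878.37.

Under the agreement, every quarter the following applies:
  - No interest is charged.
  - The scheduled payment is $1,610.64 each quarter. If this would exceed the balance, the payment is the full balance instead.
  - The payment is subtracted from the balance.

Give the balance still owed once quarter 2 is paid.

# | Opening | Payment | End bal
1 | $4,878.37 | $1,610.64 | $3,267.73
2 | $3,267.73 | $1,610.64 | $1,657.09

$1,657.09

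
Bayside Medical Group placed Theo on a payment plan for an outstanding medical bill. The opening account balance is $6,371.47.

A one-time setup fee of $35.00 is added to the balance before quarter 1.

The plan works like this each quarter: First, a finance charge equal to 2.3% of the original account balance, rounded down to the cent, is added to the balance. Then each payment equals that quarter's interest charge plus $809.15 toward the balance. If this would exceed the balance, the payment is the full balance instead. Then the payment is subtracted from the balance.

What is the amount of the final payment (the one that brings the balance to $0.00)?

Quarter 1: opening $6,406.47; interest $146.54 → $6,553.01; payment $955.69; balance $5,597.32
Quarter 2: opening $5,597.32; interest $146.54 → $5,743.86; payment $955.69; balance $4,788.17
Quarter 3: opening $4,788.17; interest $146.54 → $4,934.71; payment $955.69; balance $3,979.02
Quarter 4: opening $3,979.02; interest $146.54 → $4,125.56; payment $955.69; balance $3,169.87
Quarter 5: opening $3,169.87; interest $146.54 → $3,316.41; payment $955.69; balance $2,360.72
Quarter 6: opening $2,360.72; interest $146.54 → $2,507.26; payment $955.69; balance $1,551.57
Quarter 7: opening $1,551.57; interest $146.54 → $1,698.11; payment $955.69; balance $742.42
Quarter 8: opening $742.42; interest $146.54 → $888.96; payment $888.96; balance $0.00

$888.96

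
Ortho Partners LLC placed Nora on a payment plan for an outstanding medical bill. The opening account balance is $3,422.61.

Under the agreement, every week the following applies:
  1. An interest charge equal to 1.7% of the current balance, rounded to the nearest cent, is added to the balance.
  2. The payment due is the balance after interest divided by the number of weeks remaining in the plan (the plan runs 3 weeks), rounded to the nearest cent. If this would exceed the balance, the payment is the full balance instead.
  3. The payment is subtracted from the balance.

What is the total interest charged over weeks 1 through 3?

# | Opening | Interest | Payment | End bal
1 | $3,422.61 | $58.18 | $1,160.26 | $2,320.53
2 | $2,320.53 | $39.45 | $1,179.99 | $1,179.99
3 | $1,179.99 | $20.06 | $1,200.05 | $0.00
Total interest: $58.18 + $39.45 + $20.06 = $117.69

$117.69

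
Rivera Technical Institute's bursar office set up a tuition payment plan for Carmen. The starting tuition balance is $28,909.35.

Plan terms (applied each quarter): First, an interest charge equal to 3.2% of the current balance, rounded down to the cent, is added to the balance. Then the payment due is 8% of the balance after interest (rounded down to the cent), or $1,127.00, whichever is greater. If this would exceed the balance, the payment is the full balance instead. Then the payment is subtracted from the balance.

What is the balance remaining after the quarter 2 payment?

Quarter 1: $28,909.35 +$925.09 interest = $29,834.44; pay $2,386.75 → $27,447.69
Quarter 2: $27,447.69 +$878.32 interest = $28,326.01; pay $2,266.08 → $26,059.93

$26,059.93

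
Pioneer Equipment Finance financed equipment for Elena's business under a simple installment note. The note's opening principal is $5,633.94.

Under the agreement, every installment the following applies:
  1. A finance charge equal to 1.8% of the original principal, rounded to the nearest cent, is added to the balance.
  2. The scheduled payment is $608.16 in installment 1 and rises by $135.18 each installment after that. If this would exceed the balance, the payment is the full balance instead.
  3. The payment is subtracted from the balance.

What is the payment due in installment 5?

$1,148.88

Installment 1: $5,633.94 +$101.41 interest = $5,735.35; pay $608.16 → $5,127.19
Installment 2: $5,127.19 +$101.41 interest = $5,228.60; pay $743.34 → $4,485.26
Installment 3: $4,485.26 +$101.41 interest = $4,586.67; pay $878.52 → $3,708.15
Installment 4: $3,708.15 +$101.41 interest = $3,809.56; pay $1,013.70 → $2,795.86
Installment 5: $2,795.86 +$101.41 interest = $2,897.27; pay $1,148.88 → $1,748.39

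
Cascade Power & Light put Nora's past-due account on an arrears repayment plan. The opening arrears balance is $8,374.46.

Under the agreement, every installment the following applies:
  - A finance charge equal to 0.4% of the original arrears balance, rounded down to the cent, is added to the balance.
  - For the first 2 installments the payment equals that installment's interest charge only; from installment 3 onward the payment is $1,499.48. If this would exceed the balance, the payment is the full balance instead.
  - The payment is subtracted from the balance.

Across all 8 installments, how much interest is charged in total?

# | Opening | Interest | Payment | End bal
1 | $8,374.46 | $33.49 | $33.49 | $8,374.46
2 | $8,374.46 | $33.49 | $33.49 | $8,374.46
3 | $8,374.46 | $33.49 | $1,499.48 | $6,908.47
4 | $6,908.47 | $33.49 | $1,499.48 | $5,442.48
5 | $5,442.48 | $33.49 | $1,499.48 | $3,976.49
6 | $3,976.49 | $33.49 | $1,499.48 | $2,510.50
7 | $2,510.50 | $33.49 | $1,499.48 | $1,044.51
8 | $1,044.51 | $33.49 | $1,078.00 | $0.00
Total interest: $33.49 + $33.49 + $33.49 + $33.49 + $33.49 + $33.49 + $33.49 + $33.49 = $267.92

$267.92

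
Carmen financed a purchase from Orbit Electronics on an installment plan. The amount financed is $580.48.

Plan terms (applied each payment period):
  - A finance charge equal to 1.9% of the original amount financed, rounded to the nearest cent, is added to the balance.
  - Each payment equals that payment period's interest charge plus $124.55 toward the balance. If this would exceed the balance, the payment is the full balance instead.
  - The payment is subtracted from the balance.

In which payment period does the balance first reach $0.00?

# | Opening | Interest | Payment | End bal
1 | $580.48 | $11.03 | $135.58 | $455.93
2 | $455.93 | $11.03 | $135.58 | $331.38
3 | $331.38 | $11.03 | $135.58 | $206.83
4 | $206.83 | $11.03 | $135.58 | $82.28
5 | $82.28 | $11.03 | $93.31 | $0.00
Balance reaches $0.00 in payment period 5.

5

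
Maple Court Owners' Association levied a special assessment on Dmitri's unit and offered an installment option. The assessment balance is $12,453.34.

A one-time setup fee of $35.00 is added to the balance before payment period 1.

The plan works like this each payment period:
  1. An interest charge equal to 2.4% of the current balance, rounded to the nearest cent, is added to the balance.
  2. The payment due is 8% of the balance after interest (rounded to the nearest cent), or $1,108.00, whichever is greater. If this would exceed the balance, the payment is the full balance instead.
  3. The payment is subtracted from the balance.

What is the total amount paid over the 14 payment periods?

# | Opening | Interest | Payment | End bal
1 | $12,488.34 | $299.72 | $1,108.00 | $11,680.06
2 | $11,680.06 | $280.32 | $1,108.00 | $10,852.38
3 | $10,852.38 | $260.46 | $1,108.00 | $10,004.84
4 | $10,004.84 | $240.12 | $1,108.00 | $9,136.96
5 | $9,136.96 | $219.29 | $1,108.00 | $8,248.25
6 | $8,248.25 | $197.96 | $1,108.00 | $7,338.21
7 | $7,338.21 | $176.12 | $1,108.00 | $6,406.33
8 | $6,406.33 | $153.75 | $1,108.00 | $5,452.08
9 | $5,452.08 | $130.85 | $1,108.00 | $4,474.93
10 | $4,474.93 | $107.40 | $1,108.00 | $3,474.33
11 | $3,474.33 | $83.38 | $1,108.00 | $2,449.71
12 | $2,449.71 | $58.79 | $1,108.00 | $1,400.50
13 | $1,400.50 | $33.61 | $1,108.00 | $326.11
14 | $326.11 | $7.83 | $333.94 | $0.00
Total paid: $14,737.94

$14,737.94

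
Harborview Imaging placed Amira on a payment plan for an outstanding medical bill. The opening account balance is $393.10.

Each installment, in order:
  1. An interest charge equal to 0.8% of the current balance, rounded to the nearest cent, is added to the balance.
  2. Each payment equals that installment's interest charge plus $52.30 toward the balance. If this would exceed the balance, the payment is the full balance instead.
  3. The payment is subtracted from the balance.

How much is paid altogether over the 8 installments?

$406.54

# | Opening | Interest | Payment | End bal
1 | $393.10 | $3.14 | $55.44 | $340.80
2 | $340.80 | $2.73 | $55.03 | $288.50
3 | $288.50 | $2.31 | $54.61 | $236.20
4 | $236.20 | $1.89 | $54.19 | $183.90
5 | $183.90 | $1.47 | $53.77 | $131.60
6 | $131.60 | $1.05 | $53.35 | $79.30
7 | $79.30 | $0.63 | $52.93 | $27.00
8 | $27.00 | $0.22 | $27.22 | $0.00
Total paid: $406.54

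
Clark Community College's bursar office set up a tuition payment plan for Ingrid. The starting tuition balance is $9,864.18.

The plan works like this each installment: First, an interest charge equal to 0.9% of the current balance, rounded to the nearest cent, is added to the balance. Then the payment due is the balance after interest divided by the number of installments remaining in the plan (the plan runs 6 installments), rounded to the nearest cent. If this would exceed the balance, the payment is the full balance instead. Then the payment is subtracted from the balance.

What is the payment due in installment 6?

$1,734.82

Installment 1: $9,864.18 +$88.78 interest = $9,952.96; pay $1,658.83 → $8,294.13
Installment 2: $8,294.13 +$74.65 interest = $8,368.78; pay $1,673.76 → $6,695.02
Installment 3: $6,695.02 +$60.26 interest = $6,755.28; pay $1,688.82 → $5,066.46
Installment 4: $5,066.46 +$45.60 interest = $5,112.06; pay $1,704.02 → $3,408.04
Installment 5: $3,408.04 +$30.67 interest = $3,438.71; pay $1,719.36 → $1,719.35
Installment 6: $1,719.35 +$15.47 interest = $1,734.82; pay $1,734.82 → $0.00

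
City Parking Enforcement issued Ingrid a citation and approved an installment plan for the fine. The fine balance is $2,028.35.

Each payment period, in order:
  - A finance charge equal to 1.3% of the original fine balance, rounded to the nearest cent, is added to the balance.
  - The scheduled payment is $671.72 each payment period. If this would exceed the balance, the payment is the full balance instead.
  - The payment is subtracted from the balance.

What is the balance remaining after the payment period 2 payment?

$737.65

Payment period 1: opening $2,028.35; interest $26.37 → $2,054.72; payment $671.72; balance $1,383.00
Payment period 2: opening $1,383.00; interest $26.37 → $1,409.37; payment $671.72; balance $737.65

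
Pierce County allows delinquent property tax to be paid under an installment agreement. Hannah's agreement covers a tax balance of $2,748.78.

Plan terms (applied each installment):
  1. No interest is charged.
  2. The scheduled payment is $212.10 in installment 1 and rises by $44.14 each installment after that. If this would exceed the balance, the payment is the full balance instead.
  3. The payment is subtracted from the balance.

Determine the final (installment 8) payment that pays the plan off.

# | Opening | Payment | End bal
1 | $2,748.78 | $212.10 | $2,536.68
2 | $2,536.68 | $256.24 | $2,280.44
3 | $2,280.44 | $300.38 | $1,980.06
4 | $1,980.06 | $344.52 | $1,635.54
5 | $1,635.54 | $388.66 | $1,246.88
6 | $1,246.88 | $432.80 | $814.08
7 | $814.08 | $476.94 | $337.14
8 | $337.14 | $337.14 | $0.00

$337.14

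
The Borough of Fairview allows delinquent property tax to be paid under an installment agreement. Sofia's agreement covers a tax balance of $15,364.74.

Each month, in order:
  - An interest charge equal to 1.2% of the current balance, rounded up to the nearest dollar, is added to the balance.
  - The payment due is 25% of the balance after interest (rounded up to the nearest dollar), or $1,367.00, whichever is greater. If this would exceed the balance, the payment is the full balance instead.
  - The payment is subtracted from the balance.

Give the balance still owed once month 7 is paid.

# | Opening | Interest | Payment | End bal
1 | $15,364.74 | $185.00 | $3,888.00 | $11,661.74
2 | $11,661.74 | $140.00 | $2,951.00 | $8,850.74
3 | $8,850.74 | $107.00 | $2,240.00 | $6,717.74
4 | $6,717.74 | $81.00 | $1,700.00 | $5,098.74
5 | $5,098.74 | $62.00 | $1,367.00 | $3,793.74
6 | $3,793.74 | $46.00 | $1,367.00 | $2,472.74
7 | $2,472.74 | $30.00 | $1,367.00 | $1,135.74

$1,135.74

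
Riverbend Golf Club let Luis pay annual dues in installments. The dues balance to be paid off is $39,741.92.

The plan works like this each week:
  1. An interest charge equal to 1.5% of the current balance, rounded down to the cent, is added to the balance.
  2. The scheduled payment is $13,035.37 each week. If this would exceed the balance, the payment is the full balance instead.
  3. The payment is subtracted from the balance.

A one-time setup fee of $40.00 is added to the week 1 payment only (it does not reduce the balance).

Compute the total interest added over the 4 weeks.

$1,253.73

Week 1: $39,741.92 +$596.12 interest = $40,338.04; pay $13,035.37 (+ $40.00 fee) → $27,302.67
Week 2: $27,302.67 +$409.54 interest = $27,712.21; pay $13,035.37 → $14,676.84
Week 3: $14,676.84 +$220.15 interest = $14,896.99; pay $13,035.37 → $1,861.62
Week 4: $1,861.62 +$27.92 interest = $1,889.54; pay $1,889.54 → $0.00
Total interest: $596.12 + $409.54 + $220.15 + $27.92 = $1,253.73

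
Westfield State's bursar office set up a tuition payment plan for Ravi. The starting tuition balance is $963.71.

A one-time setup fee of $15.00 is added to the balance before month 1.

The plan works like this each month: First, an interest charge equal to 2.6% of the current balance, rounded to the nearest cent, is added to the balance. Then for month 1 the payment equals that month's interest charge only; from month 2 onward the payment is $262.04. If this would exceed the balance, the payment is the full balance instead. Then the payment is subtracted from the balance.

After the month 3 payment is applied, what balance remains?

Month 1: opening $978.71; interest $25.45 → $1,004.16; payment $25.45; balance $978.71
Month 2: opening $978.71; interest $25.45 → $1,004.16; payment $262.04; balance $742.12
Month 3: opening $742.12; interest $19.30 → $761.42; payment $262.04; balance $499.38

$499.38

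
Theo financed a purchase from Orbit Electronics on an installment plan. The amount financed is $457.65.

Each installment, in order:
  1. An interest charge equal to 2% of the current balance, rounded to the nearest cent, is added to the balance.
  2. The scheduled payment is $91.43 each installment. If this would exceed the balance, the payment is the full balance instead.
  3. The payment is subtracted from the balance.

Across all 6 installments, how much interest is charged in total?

Installment 1: opening $457.65; interest $9.15 → $466.80; payment $91.43; balance $375.37
Installment 2: opening $375.37; interest $7.51 → $382.88; payment $91.43; balance $291.45
Installment 3: opening $291.45; interest $5.83 → $297.28; payment $91.43; balance $205.85
Installment 4: opening $205.85; interest $4.12 → $209.97; payment $91.43; balance $118.54
Installment 5: opening $118.54; interest $2.37 → $120.91; payment $91.43; balance $29.48
Installment 6: opening $29.48; interest $0.59 → $30.07; payment $30.07; balance $0.00
Total interest: $9.15 + $7.51 + $5.83 + $4.12 + $2.37 + $0.59 = $29.57

$29.57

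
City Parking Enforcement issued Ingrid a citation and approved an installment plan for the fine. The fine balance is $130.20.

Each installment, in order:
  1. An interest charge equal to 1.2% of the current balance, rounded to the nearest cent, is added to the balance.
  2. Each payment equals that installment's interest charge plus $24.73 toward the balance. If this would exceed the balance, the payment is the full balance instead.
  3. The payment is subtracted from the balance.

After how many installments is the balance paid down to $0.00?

# | Opening | Interest | Payment | End bal
1 | $130.20 | $1.56 | $26.29 | $105.47
2 | $105.47 | $1.27 | $26.00 | $80.74
3 | $80.74 | $0.97 | $25.70 | $56.01
4 | $56.01 | $0.67 | $25.40 | $31.28
5 | $31.28 | $0.38 | $25.11 | $6.55
6 | $6.55 | $0.08 | $6.63 | $0.00
Balance reaches $0.00 in installment 6.

6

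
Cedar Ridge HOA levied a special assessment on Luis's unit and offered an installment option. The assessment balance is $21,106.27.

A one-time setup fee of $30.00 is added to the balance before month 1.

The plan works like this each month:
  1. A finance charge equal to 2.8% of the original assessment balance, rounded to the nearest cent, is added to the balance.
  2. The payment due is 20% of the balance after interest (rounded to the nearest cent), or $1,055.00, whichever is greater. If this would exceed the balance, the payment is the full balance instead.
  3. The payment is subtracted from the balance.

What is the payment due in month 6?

$1,821.24

Month 1: $21,136.27 +$590.98 interest = $21,727.25; pay $4,345.45 → $17,381.80
Month 2: $17,381.80 +$590.98 interest = $17,972.78; pay $3,594.56 → $14,378.22
Month 3: $14,378.22 +$590.98 interest = $14,969.20; pay $2,993.84 → $11,975.36
Month 4: $11,975.36 +$590.98 interest = $12,566.34; pay $2,513.27 → $10,053.07
Month 5: $10,053.07 +$590.98 interest = $10,644.05; pay $2,128.81 → $8,515.24
Month 6: $8,515.24 +$590.98 interest = $9,106.22; pay $1,821.24 → $7,284.98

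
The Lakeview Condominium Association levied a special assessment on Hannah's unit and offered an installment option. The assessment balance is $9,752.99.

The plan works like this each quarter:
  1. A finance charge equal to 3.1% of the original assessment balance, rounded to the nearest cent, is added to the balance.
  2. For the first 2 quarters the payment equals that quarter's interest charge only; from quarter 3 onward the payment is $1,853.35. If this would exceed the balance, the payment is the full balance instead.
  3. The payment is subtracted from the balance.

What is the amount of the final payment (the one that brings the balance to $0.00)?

$749.27

Quarter 1: $9,752.99 +$302.34 interest = $10,055.33; pay $302.34 → $9,752.99
Quarter 2: $9,752.99 +$302.34 interest = $10,055.33; pay $302.34 → $9,752.99
Quarter 3: $9,752.99 +$302.34 interest = $10,055.33; pay $1,853.35 → $8,201.98
Quarter 4: $8,201.98 +$302.34 interest = $8,504.32; pay $1,853.35 → $6,650.97
Quarter 5: $6,650.97 +$302.34 interest = $6,953.31; pay $1,853.35 → $5,099.96
Quarter 6: $5,099.96 +$302.34 interest = $5,402.30; pay $1,853.35 → $3,548.95
Quarter 7: $3,548.95 +$302.34 interest = $3,851.29; pay $1,853.35 → $1,997.94
Quarter 8: $1,997.94 +$302.34 interest = $2,300.28; pay $1,853.35 → $446.93
Quarter 9: $446.93 +$302.34 interest = $749.27; pay $749.27 → $0.00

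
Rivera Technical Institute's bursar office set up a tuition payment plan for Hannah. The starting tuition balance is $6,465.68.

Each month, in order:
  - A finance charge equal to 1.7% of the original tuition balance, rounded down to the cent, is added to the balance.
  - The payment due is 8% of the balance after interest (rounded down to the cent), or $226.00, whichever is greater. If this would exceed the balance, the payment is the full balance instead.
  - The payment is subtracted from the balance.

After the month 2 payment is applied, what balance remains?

Month 1: $6,465.68 +$109.91 interest = $6,575.59; pay $526.04 → $6,049.55
Month 2: $6,049.55 +$109.91 interest = $6,159.46; pay $492.75 → $5,666.71

$5,666.71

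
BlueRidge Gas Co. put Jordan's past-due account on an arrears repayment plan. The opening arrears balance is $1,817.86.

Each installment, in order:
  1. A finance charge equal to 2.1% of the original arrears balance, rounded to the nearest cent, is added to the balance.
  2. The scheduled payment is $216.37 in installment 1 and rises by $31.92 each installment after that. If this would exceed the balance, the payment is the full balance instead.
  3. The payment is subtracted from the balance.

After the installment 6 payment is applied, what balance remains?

$269.92

Installment 1: $1,817.86 +$38.18 interest = $1,856.04; pay $216.37 → $1,639.67
Installment 2: $1,639.67 +$38.18 interest = $1,677.85; pay $248.29 → $1,429.56
Installment 3: $1,429.56 +$38.18 interest = $1,467.74; pay $280.21 → $1,187.53
Installment 4: $1,187.53 +$38.18 interest = $1,225.71; pay $312.13 → $913.58
Installment 5: $913.58 +$38.18 interest = $951.76; pay $344.05 → $607.71
Installment 6: $607.71 +$38.18 interest = $645.89; pay $375.97 → $269.92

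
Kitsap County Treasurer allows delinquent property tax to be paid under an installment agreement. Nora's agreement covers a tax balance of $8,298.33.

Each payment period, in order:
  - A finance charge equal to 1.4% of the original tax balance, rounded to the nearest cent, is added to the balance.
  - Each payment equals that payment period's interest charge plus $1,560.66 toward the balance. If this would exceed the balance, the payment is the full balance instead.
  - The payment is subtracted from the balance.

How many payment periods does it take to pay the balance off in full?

Payment period 1: $8,298.33 +$116.18 interest = $8,414.51; pay $1,676.84 → $6,737.67
Payment period 2: $6,737.67 +$116.18 interest = $6,853.85; pay $1,676.84 → $5,177.01
Payment period 3: $5,177.01 +$116.18 interest = $5,293.19; pay $1,676.84 → $3,616.35
Payment period 4: $3,616.35 +$116.18 interest = $3,732.53; pay $1,676.84 → $2,055.69
Payment period 5: $2,055.69 +$116.18 interest = $2,171.87; pay $1,676.84 → $495.03
Payment period 6: $495.03 +$116.18 interest = $611.21; pay $611.21 → $0.00
Balance reaches $0.00 in payment period 6.

6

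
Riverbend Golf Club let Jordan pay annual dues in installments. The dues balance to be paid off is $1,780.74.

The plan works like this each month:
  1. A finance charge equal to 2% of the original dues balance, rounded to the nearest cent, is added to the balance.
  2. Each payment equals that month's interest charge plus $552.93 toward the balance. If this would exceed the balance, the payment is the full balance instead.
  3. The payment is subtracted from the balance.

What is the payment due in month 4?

Month 1: opening $1,780.74; interest $35.61 → $1,816.35; payment $588.54; balance $1,227.81
Month 2: opening $1,227.81; interest $35.61 → $1,263.42; payment $588.54; balance $674.88
Month 3: opening $674.88; interest $35.61 → $710.49; payment $588.54; balance $121.95
Month 4: opening $121.95; interest $35.61 → $157.56; payment $157.56; balance $0.00

$157.56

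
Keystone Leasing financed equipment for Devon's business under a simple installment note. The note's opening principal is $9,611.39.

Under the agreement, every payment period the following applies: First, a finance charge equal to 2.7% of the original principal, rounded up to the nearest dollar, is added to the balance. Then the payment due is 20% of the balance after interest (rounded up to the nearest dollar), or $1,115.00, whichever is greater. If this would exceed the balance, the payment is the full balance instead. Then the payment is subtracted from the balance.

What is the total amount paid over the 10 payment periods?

# | Opening | Interest | Payment | End bal
1 | $9,611.39 | $260.00 | $1,975.00 | $7,896.39
2 | $7,896.39 | $260.00 | $1,632.00 | $6,524.39
3 | $6,524.39 | $260.00 | $1,357.00 | $5,427.39
4 | $5,427.39 | $260.00 | $1,138.00 | $4,549.39
5 | $4,549.39 | $260.00 | $1,115.00 | $3,694.39
6 | $3,694.39 | $260.00 | $1,115.00 | $2,839.39
7 | $2,839.39 | $260.00 | $1,115.00 | $1,984.39
8 | $1,984.39 | $260.00 | $1,115.00 | $1,129.39
9 | $1,129.39 | $260.00 | $1,115.00 | $274.39
10 | $274.39 | $260.00 | $534.39 | $0.00
Total paid: $12,211.39

$12,211.39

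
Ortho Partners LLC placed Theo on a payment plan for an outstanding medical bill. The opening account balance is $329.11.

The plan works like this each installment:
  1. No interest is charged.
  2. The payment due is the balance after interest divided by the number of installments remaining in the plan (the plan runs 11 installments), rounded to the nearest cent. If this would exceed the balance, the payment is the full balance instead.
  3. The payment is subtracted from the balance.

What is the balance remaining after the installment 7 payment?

Installment 1: $329.11 − $29.92 → $299.19
Installment 2: $299.19 − $29.92 → $269.27
Installment 3: $269.27 − $29.92 → $239.35
Installment 4: $239.35 − $29.92 → $209.43
Installment 5: $209.43 − $29.92 → $179.51
Installment 6: $179.51 − $29.92 → $149.59
Installment 7: $149.59 − $29.92 → $119.67

$119.67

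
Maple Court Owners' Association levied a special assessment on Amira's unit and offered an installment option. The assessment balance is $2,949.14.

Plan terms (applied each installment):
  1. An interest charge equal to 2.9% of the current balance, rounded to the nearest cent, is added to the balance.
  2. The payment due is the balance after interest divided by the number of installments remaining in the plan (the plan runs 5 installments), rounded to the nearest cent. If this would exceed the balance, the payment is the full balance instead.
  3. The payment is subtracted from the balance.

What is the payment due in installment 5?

$680.46

Installment 1: opening $2,949.14; interest $85.53 → $3,034.67; payment $606.93; balance $2,427.74
Installment 2: opening $2,427.74; interest $70.40 → $2,498.14; payment $624.54; balance $1,873.60
Installment 3: opening $1,873.60; interest $54.33 → $1,927.93; payment $642.64; balance $1,285.29
Installment 4: opening $1,285.29; interest $37.27 → $1,322.56; payment $661.28; balance $661.28
Installment 5: opening $661.28; interest $19.18 → $680.46; payment $680.46; balance $0.00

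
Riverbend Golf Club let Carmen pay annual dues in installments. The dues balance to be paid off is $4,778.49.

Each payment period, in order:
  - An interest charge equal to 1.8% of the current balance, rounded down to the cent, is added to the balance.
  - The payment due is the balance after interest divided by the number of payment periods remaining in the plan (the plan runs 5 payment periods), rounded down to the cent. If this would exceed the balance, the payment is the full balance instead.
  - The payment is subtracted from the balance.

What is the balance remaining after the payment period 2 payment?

$2,971.23

Payment period 1: opening $4,778.49; interest $86.01 → $4,864.50; payment $972.90; balance $3,891.60
Payment period 2: opening $3,891.60; interest $70.04 → $3,961.64; payment $990.41; balance $2,971.23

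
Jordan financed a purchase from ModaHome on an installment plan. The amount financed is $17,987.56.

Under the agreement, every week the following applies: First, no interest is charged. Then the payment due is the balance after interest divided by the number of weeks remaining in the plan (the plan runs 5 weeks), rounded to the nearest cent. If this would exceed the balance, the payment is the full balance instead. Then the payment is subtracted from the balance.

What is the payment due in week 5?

Week 1: opening $17,987.56; payment $3,597.51; balance $14,390.05
Week 2: opening $14,390.05; payment $3,597.51; balance $10,792.54
Week 3: opening $10,792.54; payment $3,597.51; balance $7,195.03
Week 4: opening $7,195.03; payment $3,597.52; balance $3,597.51
Week 5: opening $3,597.51; payment $3,597.51; balance $0.00

$3,597.51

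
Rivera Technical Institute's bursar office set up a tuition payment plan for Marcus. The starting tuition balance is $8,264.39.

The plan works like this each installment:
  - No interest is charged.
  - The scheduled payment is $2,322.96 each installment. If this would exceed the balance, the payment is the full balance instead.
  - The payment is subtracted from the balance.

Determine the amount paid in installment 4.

# | Opening | Payment | End bal
1 | $8,264.39 | $2,322.96 | $5,941.43
2 | $5,941.43 | $2,322.96 | $3,618.47
3 | $3,618.47 | $2,322.96 | $1,295.51
4 | $1,295.51 | $1,295.51 | $0.00

$1,295.51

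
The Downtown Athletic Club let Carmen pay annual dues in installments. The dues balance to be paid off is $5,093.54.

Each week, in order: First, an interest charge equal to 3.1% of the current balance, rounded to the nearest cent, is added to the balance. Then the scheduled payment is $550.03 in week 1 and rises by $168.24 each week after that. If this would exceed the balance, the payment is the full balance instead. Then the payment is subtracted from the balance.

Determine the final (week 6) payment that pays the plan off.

Week 1: opening $5,093.54; interest $157.90 → $5,251.44; payment $550.03; balance $4,701.41
Week 2: opening $4,701.41; interest $145.74 → $4,847.15; payment $718.27; balance $4,128.88
Week 3: opening $4,128.88; interest $128.00 → $4,256.88; payment $886.51; balance $3,370.37
Week 4: opening $3,370.37; interest $104.48 → $3,474.85; payment $1,054.75; balance $2,420.10
Week 5: opening $2,420.10; interest $75.02 → $2,495.12; payment $1,222.99; balance $1,272.13
Week 6: opening $1,272.13; interest $39.44 → $1,311.57; payment $1,311.57; balance $0.00

$1,311.57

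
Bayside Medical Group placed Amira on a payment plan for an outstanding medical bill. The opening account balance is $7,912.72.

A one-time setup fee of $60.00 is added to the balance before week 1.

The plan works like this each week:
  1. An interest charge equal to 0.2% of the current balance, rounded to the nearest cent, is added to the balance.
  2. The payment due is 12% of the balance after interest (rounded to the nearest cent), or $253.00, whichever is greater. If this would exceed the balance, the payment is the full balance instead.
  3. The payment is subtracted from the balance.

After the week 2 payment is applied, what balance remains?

$6,198.80

Week 1: $7,972.72 +$15.95 interest = $7,988.67; pay $958.64 → $7,030.03
Week 2: $7,030.03 +$14.06 interest = $7,044.09; pay $845.29 → $6,198.80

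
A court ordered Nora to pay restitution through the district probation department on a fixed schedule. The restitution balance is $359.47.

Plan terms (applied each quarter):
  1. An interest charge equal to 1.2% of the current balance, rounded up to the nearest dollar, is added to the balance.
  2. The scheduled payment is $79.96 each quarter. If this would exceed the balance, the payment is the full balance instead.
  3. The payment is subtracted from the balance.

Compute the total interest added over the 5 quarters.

Quarter 1: $359.47 +$5.00 interest = $364.47; pay $79.96 → $284.51
Quarter 2: $284.51 +$4.00 interest = $288.51; pay $79.96 → $208.55
Quarter 3: $208.55 +$3.00 interest = $211.55; pay $79.96 → $131.59
Quarter 4: $131.59 +$2.00 interest = $133.59; pay $79.96 → $53.63
Quarter 5: $53.63 +$1.00 interest = $54.63; pay $54.63 → $0.00
Total interest: $5.00 + $4.00 + $3.00 + $2.00 + $1.00 = $15.00

$15.00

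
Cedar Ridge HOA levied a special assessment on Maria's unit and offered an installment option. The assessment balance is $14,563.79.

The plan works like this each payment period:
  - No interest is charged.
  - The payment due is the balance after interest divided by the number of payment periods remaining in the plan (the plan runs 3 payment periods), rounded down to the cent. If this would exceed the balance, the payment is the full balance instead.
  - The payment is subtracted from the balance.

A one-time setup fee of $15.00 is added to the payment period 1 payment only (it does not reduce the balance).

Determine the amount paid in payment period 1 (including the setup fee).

Payment period 1: opening $14,563.79; payment $4,854.59 (+ $15.00 fee); balance $9,709.20

$4,869.59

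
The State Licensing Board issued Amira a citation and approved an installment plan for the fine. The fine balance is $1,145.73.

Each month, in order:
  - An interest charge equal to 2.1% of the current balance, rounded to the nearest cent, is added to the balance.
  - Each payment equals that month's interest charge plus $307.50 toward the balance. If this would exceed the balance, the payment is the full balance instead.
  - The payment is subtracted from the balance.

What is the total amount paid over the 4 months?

$1,203.23

Month 1: $1,145.73 +$24.06 interest = $1,169.79; pay $331.56 → $838.23
Month 2: $838.23 +$17.60 interest = $855.83; pay $325.10 → $530.73
Month 3: $530.73 +$11.15 interest = $541.88; pay $318.65 → $223.23
Month 4: $223.23 +$4.69 interest = $227.92; pay $227.92 → $0.00
Total paid: $1,203.23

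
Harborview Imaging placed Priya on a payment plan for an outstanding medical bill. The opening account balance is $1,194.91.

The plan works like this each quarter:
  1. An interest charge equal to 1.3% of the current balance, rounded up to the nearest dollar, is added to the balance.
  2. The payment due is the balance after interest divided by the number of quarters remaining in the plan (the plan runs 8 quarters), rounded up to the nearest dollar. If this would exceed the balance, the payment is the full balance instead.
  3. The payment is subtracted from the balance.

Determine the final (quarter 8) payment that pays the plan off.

Quarter 1: opening $1,194.91; interest $16.00 → $1,210.91; payment $152.00; balance $1,058.91
Quarter 2: opening $1,058.91; interest $14.00 → $1,072.91; payment $154.00; balance $918.91
Quarter 3: opening $918.91; interest $12.00 → $930.91; payment $156.00; balance $774.91
Quarter 4: opening $774.91; interest $11.00 → $785.91; payment $158.00; balance $627.91
Quarter 5: opening $627.91; interest $9.00 → $636.91; payment $160.00; balance $476.91
Quarter 6: opening $476.91; interest $7.00 → $483.91; payment $162.00; balance $321.91
Quarter 7: opening $321.91; interest $5.00 → $326.91; payment $164.00; balance $162.91
Quarter 8: opening $162.91; interest $3.00 → $165.91; payment $165.91; balance $0.00

$165.91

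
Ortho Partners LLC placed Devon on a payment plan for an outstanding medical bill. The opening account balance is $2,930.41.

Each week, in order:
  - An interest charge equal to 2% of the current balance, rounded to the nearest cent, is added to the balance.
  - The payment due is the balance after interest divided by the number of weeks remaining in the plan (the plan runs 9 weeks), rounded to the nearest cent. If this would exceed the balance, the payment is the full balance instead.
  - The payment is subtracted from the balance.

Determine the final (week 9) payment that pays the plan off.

$389.12

Week 1: $2,930.41 +$58.61 interest = $2,989.02; pay $332.11 → $2,656.91
Week 2: $2,656.91 +$53.14 interest = $2,710.05; pay $338.76 → $2,371.29
Week 3: $2,371.29 +$47.43 interest = $2,418.72; pay $345.53 → $2,073.19
Week 4: $2,073.19 +$41.46 interest = $2,114.65; pay $352.44 → $1,762.21
Week 5: $1,762.21 +$35.24 interest = $1,797.45; pay $359.49 → $1,437.96
Week 6: $1,437.96 +$28.76 interest = $1,466.72; pay $366.68 → $1,100.04
Week 7: $1,100.04 +$22.00 interest = $1,122.04; pay $374.01 → $748.03
Week 8: $748.03 +$14.96 interest = $762.99; pay $381.50 → $381.49
Week 9: $381.49 +$7.63 interest = $389.12; pay $389.12 → $0.00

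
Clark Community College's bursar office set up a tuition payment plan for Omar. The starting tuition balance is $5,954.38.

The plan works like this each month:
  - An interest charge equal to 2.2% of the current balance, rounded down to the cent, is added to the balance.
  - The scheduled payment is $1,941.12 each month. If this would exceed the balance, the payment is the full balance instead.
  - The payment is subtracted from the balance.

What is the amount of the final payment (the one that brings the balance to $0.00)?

Month 1: $5,954.38 +$130.99 interest = $6,085.37; pay $1,941.12 → $4,144.25
Month 2: $4,144.25 +$91.17 interest = $4,235.42; pay $1,941.12 → $2,294.30
Month 3: $2,294.30 +$50.47 interest = $2,344.77; pay $1,941.12 → $403.65
Month 4: $403.65 +$8.88 interest = $412.53; pay $412.53 → $0.00

$412.53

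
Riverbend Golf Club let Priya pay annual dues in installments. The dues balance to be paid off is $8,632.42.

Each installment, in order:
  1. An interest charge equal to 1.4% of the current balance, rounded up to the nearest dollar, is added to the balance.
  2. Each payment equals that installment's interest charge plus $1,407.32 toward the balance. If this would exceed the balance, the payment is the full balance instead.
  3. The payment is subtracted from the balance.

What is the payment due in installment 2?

Installment 1: $8,632.42 +$121.00 interest = $8,753.42; pay $1,528.32 → $7,225.10
Installment 2: $7,225.10 +$102.00 interest = $7,327.10; pay $1,509.32 → $5,817.78

$1,509.32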